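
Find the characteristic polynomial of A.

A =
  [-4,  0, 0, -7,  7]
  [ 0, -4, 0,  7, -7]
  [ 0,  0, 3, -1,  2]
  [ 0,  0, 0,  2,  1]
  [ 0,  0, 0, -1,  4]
x^5 - x^4 - 29*x^3 + 45*x^2 + 216*x - 432

Expanding det(x·I − A) (e.g. by cofactor expansion or by noting that A is similar to its Jordan form J, which has the same characteristic polynomial as A) gives
  χ_A(x) = x^5 - x^4 - 29*x^3 + 45*x^2 + 216*x - 432
which factors as (x - 3)^3*(x + 4)^2. The eigenvalues (with algebraic multiplicities) are λ = -4 with multiplicity 2, λ = 3 with multiplicity 3.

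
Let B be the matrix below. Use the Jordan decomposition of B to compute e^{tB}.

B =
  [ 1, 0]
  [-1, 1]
e^{tB} =
  [exp(t), 0]
  [-t*exp(t), exp(t)]

Strategy: write B = P · J · P⁻¹ where J is a Jordan canonical form, so e^{tB} = P · e^{tJ} · P⁻¹, and e^{tJ} can be computed block-by-block.

B has Jordan form
J =
  [1, 1]
  [0, 1]
(up to reordering of blocks).

Per-block formulas:
  For a 2×2 Jordan block J_2(1): exp(t · J_2(1)) = e^(1t)·(I + t·N), where N is the 2×2 nilpotent shift.

After assembling e^{tJ} and conjugating by P, we get:

e^{tB} =
  [exp(t), 0]
  [-t*exp(t), exp(t)]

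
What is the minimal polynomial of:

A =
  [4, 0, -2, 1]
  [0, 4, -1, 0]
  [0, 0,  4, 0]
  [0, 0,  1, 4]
x^3 - 12*x^2 + 48*x - 64

The characteristic polynomial is χ_A(x) = (x - 4)^4, so the eigenvalues are known. The minimal polynomial is
  m_A(x) = Π_λ (x − λ)^{k_λ}
where k_λ is the size of the *largest* Jordan block for λ (equivalently, the smallest k with (A − λI)^k v = 0 for every generalised eigenvector v of λ).

  λ = 4: largest Jordan block has size 3, contributing (x − 4)^3

So m_A(x) = (x - 4)^3 = x^3 - 12*x^2 + 48*x - 64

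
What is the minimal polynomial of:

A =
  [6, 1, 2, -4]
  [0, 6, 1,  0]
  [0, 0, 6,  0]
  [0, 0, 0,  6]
x^3 - 18*x^2 + 108*x - 216

The characteristic polynomial is χ_A(x) = (x - 6)^4, so the eigenvalues are known. The minimal polynomial is
  m_A(x) = Π_λ (x − λ)^{k_λ}
where k_λ is the size of the *largest* Jordan block for λ (equivalently, the smallest k with (A − λI)^k v = 0 for every generalised eigenvector v of λ).

  λ = 6: largest Jordan block has size 3, contributing (x − 6)^3

So m_A(x) = (x - 6)^3 = x^3 - 18*x^2 + 108*x - 216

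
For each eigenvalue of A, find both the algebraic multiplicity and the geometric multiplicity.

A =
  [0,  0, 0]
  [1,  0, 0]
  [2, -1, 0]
λ = 0: alg = 3, geom = 1

Step 1 — factor the characteristic polynomial to read off the algebraic multiplicities:
  χ_A(x) = x^3

Step 2 — compute geometric multiplicities via the rank-nullity identity g(λ) = n − rank(A − λI):
  rank(A − (0)·I) = 2, so dim ker(A − (0)·I) = n − 2 = 1

Summary:
  λ = 0: algebraic multiplicity = 3, geometric multiplicity = 1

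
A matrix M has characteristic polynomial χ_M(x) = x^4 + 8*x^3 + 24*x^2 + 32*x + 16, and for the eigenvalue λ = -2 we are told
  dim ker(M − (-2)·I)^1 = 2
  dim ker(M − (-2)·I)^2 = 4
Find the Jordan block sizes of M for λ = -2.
Block sizes for λ = -2: [2, 2]

From the dimensions of kernels of powers, the number of Jordan blocks of size at least j is d_j − d_{j−1} where d_j = dim ker(N^j) (with d_0 = 0). Computing the differences gives [2, 2].
The number of blocks of size exactly k is (#blocks of size ≥ k) − (#blocks of size ≥ k + 1), so the partition is: 2 block(s) of size 2.
In nonincreasing order the block sizes are [2, 2].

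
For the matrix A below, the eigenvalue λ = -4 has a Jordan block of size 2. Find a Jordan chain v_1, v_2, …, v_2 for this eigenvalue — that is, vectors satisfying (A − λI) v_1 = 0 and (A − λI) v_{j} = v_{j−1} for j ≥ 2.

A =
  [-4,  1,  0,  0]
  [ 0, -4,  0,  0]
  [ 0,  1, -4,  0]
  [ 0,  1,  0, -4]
A Jordan chain for λ = -4 of length 2:
v_1 = (1, 0, 1, 1)ᵀ
v_2 = (0, 1, 0, 0)ᵀ

Let N = A − (-4)·I. We want v_2 with N^2 v_2 = 0 but N^1 v_2 ≠ 0; then v_{j-1} := N · v_j for j = 2, …, 2.

Pick v_2 = (0, 1, 0, 0)ᵀ.
Then v_1 = N · v_2 = (1, 0, 1, 1)ᵀ.

Sanity check: (A − (-4)·I) v_1 = (0, 0, 0, 0)ᵀ = 0. ✓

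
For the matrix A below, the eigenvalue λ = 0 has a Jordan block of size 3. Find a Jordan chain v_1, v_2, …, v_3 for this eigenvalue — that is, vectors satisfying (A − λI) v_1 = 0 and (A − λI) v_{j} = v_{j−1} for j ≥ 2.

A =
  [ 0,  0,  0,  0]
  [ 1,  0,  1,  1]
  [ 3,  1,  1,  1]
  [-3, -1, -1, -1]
A Jordan chain for λ = 0 of length 3:
v_1 = (0, 0, 1, -1)ᵀ
v_2 = (0, 1, 3, -3)ᵀ
v_3 = (1, 0, 0, 0)ᵀ

Let N = A − (0)·I. We want v_3 with N^3 v_3 = 0 but N^2 v_3 ≠ 0; then v_{j-1} := N · v_j for j = 3, …, 2.

Pick v_3 = (1, 0, 0, 0)ᵀ.
Then v_2 = N · v_3 = (0, 1, 3, -3)ᵀ.
Then v_1 = N · v_2 = (0, 0, 1, -1)ᵀ.

Sanity check: (A − (0)·I) v_1 = (0, 0, 0, 0)ᵀ = 0. ✓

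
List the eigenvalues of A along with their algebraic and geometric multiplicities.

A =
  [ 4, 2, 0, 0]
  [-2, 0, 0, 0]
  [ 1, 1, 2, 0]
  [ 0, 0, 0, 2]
λ = 2: alg = 4, geom = 3

Step 1 — factor the characteristic polynomial to read off the algebraic multiplicities:
  χ_A(x) = (x - 2)^4

Step 2 — compute geometric multiplicities via the rank-nullity identity g(λ) = n − rank(A − λI):
  rank(A − (2)·I) = 1, so dim ker(A − (2)·I) = n − 1 = 3

Summary:
  λ = 2: algebraic multiplicity = 4, geometric multiplicity = 3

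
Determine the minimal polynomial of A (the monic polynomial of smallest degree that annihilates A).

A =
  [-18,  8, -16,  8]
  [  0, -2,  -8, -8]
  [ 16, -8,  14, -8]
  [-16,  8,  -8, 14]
x^2 - 4*x - 12

The characteristic polynomial is χ_A(x) = (x - 6)^2*(x + 2)^2, so the eigenvalues are known. The minimal polynomial is
  m_A(x) = Π_λ (x − λ)^{k_λ}
where k_λ is the size of the *largest* Jordan block for λ (equivalently, the smallest k with (A − λI)^k v = 0 for every generalised eigenvector v of λ).

  λ = -2: largest Jordan block has size 1, contributing (x + 2)
  λ = 6: largest Jordan block has size 1, contributing (x − 6)

So m_A(x) = (x - 6)*(x + 2) = x^2 - 4*x - 12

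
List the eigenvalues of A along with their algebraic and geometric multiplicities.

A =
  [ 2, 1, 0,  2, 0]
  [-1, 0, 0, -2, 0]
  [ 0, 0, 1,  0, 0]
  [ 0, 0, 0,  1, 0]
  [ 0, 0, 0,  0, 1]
λ = 1: alg = 5, geom = 4

Step 1 — factor the characteristic polynomial to read off the algebraic multiplicities:
  χ_A(x) = (x - 1)^5

Step 2 — compute geometric multiplicities via the rank-nullity identity g(λ) = n − rank(A − λI):
  rank(A − (1)·I) = 1, so dim ker(A − (1)·I) = n − 1 = 4

Summary:
  λ = 1: algebraic multiplicity = 5, geometric multiplicity = 4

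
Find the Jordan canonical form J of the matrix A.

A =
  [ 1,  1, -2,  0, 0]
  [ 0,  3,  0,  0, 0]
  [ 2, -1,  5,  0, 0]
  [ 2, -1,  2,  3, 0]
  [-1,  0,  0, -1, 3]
J_2(3) ⊕ J_2(3) ⊕ J_1(3)

The characteristic polynomial is
  det(x·I − A) = x^5 - 15*x^4 + 90*x^3 - 270*x^2 + 405*x - 243 = (x - 3)^5

Eigenvalues and multiplicities (the geometric multiplicity of λ is n − rank(A − λI), which equals the number of Jordan blocks for λ):
  λ = 3: algebraic multiplicity = 5, geometric multiplicity = 3

Determining the block sizes for each eigenvalue:
  λ = 3: with am = 5 and gm = 3, the partition is not yet determined (e.g. several partitions of 5 into 3 parts exist). Let N = A − (3)·I. Computing rank(N^1) = 2, rank(N^2) = 0; the number of blocks of size ≥ j is rank(N^{j−1}) − rank(N^j), giving [3, 2]. So we have 2 block(s) of size 2, 1 block(s) of size 1 → block sizes [2, 2, 1]

Assembling the blocks gives a Jordan form
J =
  [3, 1, 0, 0, 0]
  [0, 3, 0, 0, 0]
  [0, 0, 3, 1, 0]
  [0, 0, 0, 3, 0]
  [0, 0, 0, 0, 3]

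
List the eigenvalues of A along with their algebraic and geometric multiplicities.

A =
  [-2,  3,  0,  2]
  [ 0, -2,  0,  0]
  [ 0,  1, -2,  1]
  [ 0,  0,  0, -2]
λ = -2: alg = 4, geom = 2

Step 1 — factor the characteristic polynomial to read off the algebraic multiplicities:
  χ_A(x) = (x + 2)^4

Step 2 — compute geometric multiplicities via the rank-nullity identity g(λ) = n − rank(A − λI):
  rank(A − (-2)·I) = 2, so dim ker(A − (-2)·I) = n − 2 = 2

Summary:
  λ = -2: algebraic multiplicity = 4, geometric multiplicity = 2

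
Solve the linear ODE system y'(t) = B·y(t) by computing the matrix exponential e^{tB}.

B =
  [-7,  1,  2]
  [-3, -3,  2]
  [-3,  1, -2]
e^{tB} =
  [-3*t*exp(-4*t) + exp(-4*t), t*exp(-4*t), 2*t*exp(-4*t)]
  [-3*t*exp(-4*t), t*exp(-4*t) + exp(-4*t), 2*t*exp(-4*t)]
  [-3*t*exp(-4*t), t*exp(-4*t), 2*t*exp(-4*t) + exp(-4*t)]

Strategy: write B = P · J · P⁻¹ where J is a Jordan canonical form, so e^{tB} = P · e^{tJ} · P⁻¹, and e^{tJ} can be computed block-by-block.

B has Jordan form
J =
  [-4,  1,  0]
  [ 0, -4,  0]
  [ 0,  0, -4]
(up to reordering of blocks).

Per-block formulas:
  For a 1×1 block at λ = -4: exp(t · [-4]) = [e^(-4t)].
  For a 2×2 Jordan block J_2(-4): exp(t · J_2(-4)) = e^(-4t)·(I + t·N), where N is the 2×2 nilpotent shift.

After assembling e^{tJ} and conjugating by P, we get:

e^{tB} =
  [-3*t*exp(-4*t) + exp(-4*t), t*exp(-4*t), 2*t*exp(-4*t)]
  [-3*t*exp(-4*t), t*exp(-4*t) + exp(-4*t), 2*t*exp(-4*t)]
  [-3*t*exp(-4*t), t*exp(-4*t), 2*t*exp(-4*t) + exp(-4*t)]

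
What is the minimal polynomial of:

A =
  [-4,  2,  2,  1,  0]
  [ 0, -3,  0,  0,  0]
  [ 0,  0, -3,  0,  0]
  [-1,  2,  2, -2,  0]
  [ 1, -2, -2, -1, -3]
x^2 + 6*x + 9

The characteristic polynomial is χ_A(x) = (x + 3)^5, so the eigenvalues are known. The minimal polynomial is
  m_A(x) = Π_λ (x − λ)^{k_λ}
where k_λ is the size of the *largest* Jordan block for λ (equivalently, the smallest k with (A − λI)^k v = 0 for every generalised eigenvector v of λ).

  λ = -3: largest Jordan block has size 2, contributing (x + 3)^2

So m_A(x) = (x + 3)^2 = x^2 + 6*x + 9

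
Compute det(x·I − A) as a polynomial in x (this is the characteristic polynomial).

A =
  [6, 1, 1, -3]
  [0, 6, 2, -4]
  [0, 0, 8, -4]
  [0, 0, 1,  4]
x^4 - 24*x^3 + 216*x^2 - 864*x + 1296

Expanding det(x·I − A) (e.g. by cofactor expansion or by noting that A is similar to its Jordan form J, which has the same characteristic polynomial as A) gives
  χ_A(x) = x^4 - 24*x^3 + 216*x^2 - 864*x + 1296
which factors as (x - 6)^4. The eigenvalues (with algebraic multiplicities) are λ = 6 with multiplicity 4.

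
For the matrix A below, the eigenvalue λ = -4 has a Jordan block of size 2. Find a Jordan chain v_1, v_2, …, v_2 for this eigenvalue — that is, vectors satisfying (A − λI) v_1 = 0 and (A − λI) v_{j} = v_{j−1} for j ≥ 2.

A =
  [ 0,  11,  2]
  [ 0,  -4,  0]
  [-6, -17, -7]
A Jordan chain for λ = -4 of length 2:
v_1 = (-2, 0, 4)ᵀ
v_2 = (5, -2, 0)ᵀ

Let N = A − (-4)·I. We want v_2 with N^2 v_2 = 0 but N^1 v_2 ≠ 0; then v_{j-1} := N · v_j for j = 2, …, 2.

Pick v_2 = (5, -2, 0)ᵀ.
Then v_1 = N · v_2 = (-2, 0, 4)ᵀ.

Sanity check: (A − (-4)·I) v_1 = (0, 0, 0)ᵀ = 0. ✓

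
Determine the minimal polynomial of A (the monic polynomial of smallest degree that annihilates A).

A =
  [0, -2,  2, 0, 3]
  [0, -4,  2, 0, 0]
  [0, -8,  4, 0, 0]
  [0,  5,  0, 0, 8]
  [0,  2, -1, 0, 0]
x^3

The characteristic polynomial is χ_A(x) = x^5, so the eigenvalues are known. The minimal polynomial is
  m_A(x) = Π_λ (x − λ)^{k_λ}
where k_λ is the size of the *largest* Jordan block for λ (equivalently, the smallest k with (A − λI)^k v = 0 for every generalised eigenvector v of λ).

  λ = 0: largest Jordan block has size 3, contributing (x − 0)^3

So m_A(x) = x^3 = x^3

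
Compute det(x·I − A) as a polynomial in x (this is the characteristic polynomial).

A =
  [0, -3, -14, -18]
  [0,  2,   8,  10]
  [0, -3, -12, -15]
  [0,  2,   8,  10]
x^4

Expanding det(x·I − A) (e.g. by cofactor expansion or by noting that A is similar to its Jordan form J, which has the same characteristic polynomial as A) gives
  χ_A(x) = x^4
which factors as x^4. The eigenvalues (with algebraic multiplicities) are λ = 0 with multiplicity 4.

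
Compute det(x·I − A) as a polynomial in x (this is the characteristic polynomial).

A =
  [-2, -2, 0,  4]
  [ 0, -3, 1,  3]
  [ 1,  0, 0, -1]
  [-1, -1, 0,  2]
x^4 + 3*x^3 + 3*x^2 + x

Expanding det(x·I − A) (e.g. by cofactor expansion or by noting that A is similar to its Jordan form J, which has the same characteristic polynomial as A) gives
  χ_A(x) = x^4 + 3*x^3 + 3*x^2 + x
which factors as x*(x + 1)^3. The eigenvalues (with algebraic multiplicities) are λ = -1 with multiplicity 3, λ = 0 with multiplicity 1.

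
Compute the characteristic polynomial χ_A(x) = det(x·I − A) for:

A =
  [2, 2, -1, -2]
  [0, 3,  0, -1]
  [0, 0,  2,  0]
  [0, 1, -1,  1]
x^4 - 8*x^3 + 24*x^2 - 32*x + 16

Expanding det(x·I − A) (e.g. by cofactor expansion or by noting that A is similar to its Jordan form J, which has the same characteristic polynomial as A) gives
  χ_A(x) = x^4 - 8*x^3 + 24*x^2 - 32*x + 16
which factors as (x - 2)^4. The eigenvalues (with algebraic multiplicities) are λ = 2 with multiplicity 4.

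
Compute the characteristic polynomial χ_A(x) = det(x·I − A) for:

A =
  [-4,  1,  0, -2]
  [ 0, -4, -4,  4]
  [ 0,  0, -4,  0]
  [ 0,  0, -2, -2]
x^4 + 14*x^3 + 72*x^2 + 160*x + 128

Expanding det(x·I − A) (e.g. by cofactor expansion or by noting that A is similar to its Jordan form J, which has the same characteristic polynomial as A) gives
  χ_A(x) = x^4 + 14*x^3 + 72*x^2 + 160*x + 128
which factors as (x + 2)*(x + 4)^3. The eigenvalues (with algebraic multiplicities) are λ = -4 with multiplicity 3, λ = -2 with multiplicity 1.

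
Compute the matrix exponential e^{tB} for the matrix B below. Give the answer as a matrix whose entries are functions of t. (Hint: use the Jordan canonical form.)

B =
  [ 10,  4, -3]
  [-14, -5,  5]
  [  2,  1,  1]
e^{tB} =
  [t^2*exp(2*t) + 8*t*exp(2*t) + exp(2*t), t^2*exp(2*t)/2 + 4*t*exp(2*t), -t^2*exp(2*t)/2 - 3*t*exp(2*t)]
  [-2*t^2*exp(2*t) - 14*t*exp(2*t), -t^2*exp(2*t) - 7*t*exp(2*t) + exp(2*t), t^2*exp(2*t) + 5*t*exp(2*t)]
  [2*t*exp(2*t), t*exp(2*t), -t*exp(2*t) + exp(2*t)]

Strategy: write B = P · J · P⁻¹ where J is a Jordan canonical form, so e^{tB} = P · e^{tJ} · P⁻¹, and e^{tJ} can be computed block-by-block.

B has Jordan form
J =
  [2, 1, 0]
  [0, 2, 1]
  [0, 0, 2]
(up to reordering of blocks).

Per-block formulas:
  For a 3×3 Jordan block J_3(2): exp(t · J_3(2)) = e^(2t)·(I + t·N + (t^2/2)·N^2), where N is the 3×3 nilpotent shift.

After assembling e^{tJ} and conjugating by P, we get:

e^{tB} =
  [t^2*exp(2*t) + 8*t*exp(2*t) + exp(2*t), t^2*exp(2*t)/2 + 4*t*exp(2*t), -t^2*exp(2*t)/2 - 3*t*exp(2*t)]
  [-2*t^2*exp(2*t) - 14*t*exp(2*t), -t^2*exp(2*t) - 7*t*exp(2*t) + exp(2*t), t^2*exp(2*t) + 5*t*exp(2*t)]
  [2*t*exp(2*t), t*exp(2*t), -t*exp(2*t) + exp(2*t)]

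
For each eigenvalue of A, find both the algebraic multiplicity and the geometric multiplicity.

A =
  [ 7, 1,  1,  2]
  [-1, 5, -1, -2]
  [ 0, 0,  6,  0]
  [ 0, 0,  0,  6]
λ = 6: alg = 4, geom = 3

Step 1 — factor the characteristic polynomial to read off the algebraic multiplicities:
  χ_A(x) = (x - 6)^4

Step 2 — compute geometric multiplicities via the rank-nullity identity g(λ) = n − rank(A − λI):
  rank(A − (6)·I) = 1, so dim ker(A − (6)·I) = n − 1 = 3

Summary:
  λ = 6: algebraic multiplicity = 4, geometric multiplicity = 3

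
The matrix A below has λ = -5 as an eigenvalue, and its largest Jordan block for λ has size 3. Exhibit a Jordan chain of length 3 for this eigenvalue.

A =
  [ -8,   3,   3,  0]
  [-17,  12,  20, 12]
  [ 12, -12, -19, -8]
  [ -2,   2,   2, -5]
A Jordan chain for λ = -5 of length 3:
v_1 = (-6, -22, 16, -4)ᵀ
v_2 = (-3, -17, 12, -2)ᵀ
v_3 = (1, 0, 0, 0)ᵀ

Let N = A − (-5)·I. We want v_3 with N^3 v_3 = 0 but N^2 v_3 ≠ 0; then v_{j-1} := N · v_j for j = 3, …, 2.

Pick v_3 = (1, 0, 0, 0)ᵀ.
Then v_2 = N · v_3 = (-3, -17, 12, -2)ᵀ.
Then v_1 = N · v_2 = (-6, -22, 16, -4)ᵀ.

Sanity check: (A − (-5)·I) v_1 = (0, 0, 0, 0)ᵀ = 0. ✓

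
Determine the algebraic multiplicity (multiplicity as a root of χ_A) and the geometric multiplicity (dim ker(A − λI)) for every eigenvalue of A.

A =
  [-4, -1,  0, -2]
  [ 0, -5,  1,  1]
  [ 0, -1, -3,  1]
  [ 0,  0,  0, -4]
λ = -4: alg = 4, geom = 2

Step 1 — factor the characteristic polynomial to read off the algebraic multiplicities:
  χ_A(x) = (x + 4)^4

Step 2 — compute geometric multiplicities via the rank-nullity identity g(λ) = n − rank(A − λI):
  rank(A − (-4)·I) = 2, so dim ker(A − (-4)·I) = n − 2 = 2

Summary:
  λ = -4: algebraic multiplicity = 4, geometric multiplicity = 2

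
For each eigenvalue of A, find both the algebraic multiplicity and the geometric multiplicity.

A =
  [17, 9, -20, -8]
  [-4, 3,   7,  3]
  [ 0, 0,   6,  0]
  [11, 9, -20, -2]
λ = 6: alg = 4, geom = 2

Step 1 — factor the characteristic polynomial to read off the algebraic multiplicities:
  χ_A(x) = (x - 6)^4

Step 2 — compute geometric multiplicities via the rank-nullity identity g(λ) = n − rank(A − λI):
  rank(A − (6)·I) = 2, so dim ker(A − (6)·I) = n − 2 = 2

Summary:
  λ = 6: algebraic multiplicity = 4, geometric multiplicity = 2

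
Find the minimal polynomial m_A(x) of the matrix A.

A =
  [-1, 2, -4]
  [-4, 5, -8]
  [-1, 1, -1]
x^2 - 2*x + 1

The characteristic polynomial is χ_A(x) = (x - 1)^3, so the eigenvalues are known. The minimal polynomial is
  m_A(x) = Π_λ (x − λ)^{k_λ}
where k_λ is the size of the *largest* Jordan block for λ (equivalently, the smallest k with (A − λI)^k v = 0 for every generalised eigenvector v of λ).

  λ = 1: largest Jordan block has size 2, contributing (x − 1)^2

So m_A(x) = (x - 1)^2 = x^2 - 2*x + 1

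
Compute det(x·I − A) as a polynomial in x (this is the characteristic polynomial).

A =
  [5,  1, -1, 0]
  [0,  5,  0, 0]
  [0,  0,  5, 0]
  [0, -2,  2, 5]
x^4 - 20*x^3 + 150*x^2 - 500*x + 625

Expanding det(x·I − A) (e.g. by cofactor expansion or by noting that A is similar to its Jordan form J, which has the same characteristic polynomial as A) gives
  χ_A(x) = x^4 - 20*x^3 + 150*x^2 - 500*x + 625
which factors as (x - 5)^4. The eigenvalues (with algebraic multiplicities) are λ = 5 with multiplicity 4.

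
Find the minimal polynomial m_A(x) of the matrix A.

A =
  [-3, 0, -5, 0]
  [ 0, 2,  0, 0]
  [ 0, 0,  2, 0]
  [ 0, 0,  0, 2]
x^2 + x - 6

The characteristic polynomial is χ_A(x) = (x - 2)^3*(x + 3), so the eigenvalues are known. The minimal polynomial is
  m_A(x) = Π_λ (x − λ)^{k_λ}
where k_λ is the size of the *largest* Jordan block for λ (equivalently, the smallest k with (A − λI)^k v = 0 for every generalised eigenvector v of λ).

  λ = -3: largest Jordan block has size 1, contributing (x + 3)
  λ = 2: largest Jordan block has size 1, contributing (x − 2)

So m_A(x) = (x - 2)*(x + 3) = x^2 + x - 6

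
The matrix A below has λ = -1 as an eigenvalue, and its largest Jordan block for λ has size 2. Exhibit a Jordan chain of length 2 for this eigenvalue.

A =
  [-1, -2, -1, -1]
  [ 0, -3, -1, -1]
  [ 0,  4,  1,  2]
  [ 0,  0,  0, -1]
A Jordan chain for λ = -1 of length 2:
v_1 = (-2, -2, 4, 0)ᵀ
v_2 = (0, 1, 0, 0)ᵀ

Let N = A − (-1)·I. We want v_2 with N^2 v_2 = 0 but N^1 v_2 ≠ 0; then v_{j-1} := N · v_j for j = 2, …, 2.

Pick v_2 = (0, 1, 0, 0)ᵀ.
Then v_1 = N · v_2 = (-2, -2, 4, 0)ᵀ.

Sanity check: (A − (-1)·I) v_1 = (0, 0, 0, 0)ᵀ = 0. ✓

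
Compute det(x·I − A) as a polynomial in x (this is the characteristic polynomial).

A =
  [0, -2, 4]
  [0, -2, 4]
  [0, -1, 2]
x^3

Expanding det(x·I − A) (e.g. by cofactor expansion or by noting that A is similar to its Jordan form J, which has the same characteristic polynomial as A) gives
  χ_A(x) = x^3
which factors as x^3. The eigenvalues (with algebraic multiplicities) are λ = 0 with multiplicity 3.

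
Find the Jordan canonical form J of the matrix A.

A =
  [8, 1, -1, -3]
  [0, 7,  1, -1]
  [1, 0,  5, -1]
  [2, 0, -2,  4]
J_3(6) ⊕ J_1(6)

The characteristic polynomial is
  det(x·I − A) = x^4 - 24*x^3 + 216*x^2 - 864*x + 1296 = (x - 6)^4

Eigenvalues and multiplicities (the geometric multiplicity of λ is n − rank(A − λI), which equals the number of Jordan blocks for λ):
  λ = 6: algebraic multiplicity = 4, geometric multiplicity = 2

Determining the block sizes for each eigenvalue:
  λ = 6: with am = 4 and gm = 2, the partition is not yet determined (e.g. several partitions of 4 into 2 parts exist). Let N = A − (6)·I. Computing rank(N^1) = 2, rank(N^2) = 1, rank(N^3) = 0; the number of blocks of size ≥ j is rank(N^{j−1}) − rank(N^j), giving [2, 1, 1]. So we have 1 block(s) of size 3, 1 block(s) of size 1 → block sizes [3, 1]

Assembling the blocks gives a Jordan form
J =
  [6, 1, 0, 0]
  [0, 6, 1, 0]
  [0, 0, 6, 0]
  [0, 0, 0, 6]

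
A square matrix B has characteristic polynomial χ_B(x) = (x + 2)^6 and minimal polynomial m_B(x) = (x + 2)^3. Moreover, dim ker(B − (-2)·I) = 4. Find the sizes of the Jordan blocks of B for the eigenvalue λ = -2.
Block sizes for λ = -2: [3, 1, 1, 1]

Step 1 — from the characteristic polynomial, algebraic multiplicity of λ = -2 is 6. From dim ker(B − (-2)·I) = 4, there are exactly 4 Jordan blocks for λ = -2.
Step 2 — from the minimal polynomial, the factor (x + 2)^3 tells us the largest block for λ = -2 has size 3.
Step 3 — with total size 6, 4 blocks, and largest block 3, the block sizes (in nonincreasing order) are [3, 1, 1, 1].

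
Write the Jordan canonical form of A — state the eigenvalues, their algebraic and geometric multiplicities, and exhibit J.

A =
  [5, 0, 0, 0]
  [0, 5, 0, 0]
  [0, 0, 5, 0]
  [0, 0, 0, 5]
J_1(5) ⊕ J_1(5) ⊕ J_1(5) ⊕ J_1(5)

The characteristic polynomial is
  det(x·I − A) = x^4 - 20*x^3 + 150*x^2 - 500*x + 625 = (x - 5)^4

Eigenvalues and multiplicities (the geometric multiplicity of λ is n − rank(A − λI), which equals the number of Jordan blocks for λ):
  λ = 5: algebraic multiplicity = 4, geometric multiplicity = 4

Determining the block sizes for each eigenvalue:
  λ = 5: gm = am = 4, so every block has size 1 → block sizes [1, 1, 1, 1]

Assembling the blocks gives a Jordan form
J =
  [5, 0, 0, 0]
  [0, 5, 0, 0]
  [0, 0, 5, 0]
  [0, 0, 0, 5]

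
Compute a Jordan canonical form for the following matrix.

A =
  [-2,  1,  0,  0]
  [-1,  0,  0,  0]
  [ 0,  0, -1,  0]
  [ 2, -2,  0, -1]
J_2(-1) ⊕ J_1(-1) ⊕ J_1(-1)

The characteristic polynomial is
  det(x·I − A) = x^4 + 4*x^3 + 6*x^2 + 4*x + 1 = (x + 1)^4

Eigenvalues and multiplicities (the geometric multiplicity of λ is n − rank(A − λI), which equals the number of Jordan blocks for λ):
  λ = -1: algebraic multiplicity = 4, geometric multiplicity = 3

Determining the block sizes for each eigenvalue:
  λ = -1: 3 blocks summing to 4 forces exactly one block of size 2 and the rest size 1 → block sizes [2, 1, 1]

Assembling the blocks gives a Jordan form
J =
  [-1,  1,  0,  0]
  [ 0, -1,  0,  0]
  [ 0,  0, -1,  0]
  [ 0,  0,  0, -1]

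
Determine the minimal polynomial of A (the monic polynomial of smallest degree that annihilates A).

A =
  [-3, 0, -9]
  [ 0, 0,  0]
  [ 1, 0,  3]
x^2

The characteristic polynomial is χ_A(x) = x^3, so the eigenvalues are known. The minimal polynomial is
  m_A(x) = Π_λ (x − λ)^{k_λ}
where k_λ is the size of the *largest* Jordan block for λ (equivalently, the smallest k with (A − λI)^k v = 0 for every generalised eigenvector v of λ).

  λ = 0: largest Jordan block has size 2, contributing (x − 0)^2

So m_A(x) = x^2 = x^2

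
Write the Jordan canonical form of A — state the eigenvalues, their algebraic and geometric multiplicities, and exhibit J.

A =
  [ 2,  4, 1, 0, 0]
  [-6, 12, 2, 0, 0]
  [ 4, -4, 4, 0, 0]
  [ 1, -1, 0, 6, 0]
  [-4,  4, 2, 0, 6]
J_3(6) ⊕ J_1(6) ⊕ J_1(6)

The characteristic polynomial is
  det(x·I − A) = x^5 - 30*x^4 + 360*x^3 - 2160*x^2 + 6480*x - 7776 = (x - 6)^5

Eigenvalues and multiplicities (the geometric multiplicity of λ is n − rank(A − λI), which equals the number of Jordan blocks for λ):
  λ = 6: algebraic multiplicity = 5, geometric multiplicity = 3

Determining the block sizes for each eigenvalue:
  λ = 6: with am = 5 and gm = 3, the partition is not yet determined (e.g. several partitions of 5 into 3 parts exist). Let N = A − (6)·I. Computing rank(N^1) = 2, rank(N^2) = 1, rank(N^3) = 0; the number of blocks of size ≥ j is rank(N^{j−1}) − rank(N^j), giving [3, 1, 1]. So we have 1 block(s) of size 3, 2 block(s) of size 1 → block sizes [3, 1, 1]

Assembling the blocks gives a Jordan form
J =
  [6, 1, 0, 0, 0]
  [0, 6, 1, 0, 0]
  [0, 0, 6, 0, 0]
  [0, 0, 0, 6, 0]
  [0, 0, 0, 0, 6]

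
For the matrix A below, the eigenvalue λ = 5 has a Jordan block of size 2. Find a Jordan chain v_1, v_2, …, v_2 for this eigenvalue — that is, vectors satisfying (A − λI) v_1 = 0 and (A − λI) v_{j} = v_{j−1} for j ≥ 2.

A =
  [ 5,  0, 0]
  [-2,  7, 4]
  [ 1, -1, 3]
A Jordan chain for λ = 5 of length 2:
v_1 = (0, -2, 1)ᵀ
v_2 = (1, 0, 0)ᵀ

Let N = A − (5)·I. We want v_2 with N^2 v_2 = 0 but N^1 v_2 ≠ 0; then v_{j-1} := N · v_j for j = 2, …, 2.

Pick v_2 = (1, 0, 0)ᵀ.
Then v_1 = N · v_2 = (0, -2, 1)ᵀ.

Sanity check: (A − (5)·I) v_1 = (0, 0, 0)ᵀ = 0. ✓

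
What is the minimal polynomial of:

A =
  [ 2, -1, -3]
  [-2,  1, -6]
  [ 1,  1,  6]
x^2 - 6*x + 9

The characteristic polynomial is χ_A(x) = (x - 3)^3, so the eigenvalues are known. The minimal polynomial is
  m_A(x) = Π_λ (x − λ)^{k_λ}
where k_λ is the size of the *largest* Jordan block for λ (equivalently, the smallest k with (A − λI)^k v = 0 for every generalised eigenvector v of λ).

  λ = 3: largest Jordan block has size 2, contributing (x − 3)^2

So m_A(x) = (x - 3)^2 = x^2 - 6*x + 9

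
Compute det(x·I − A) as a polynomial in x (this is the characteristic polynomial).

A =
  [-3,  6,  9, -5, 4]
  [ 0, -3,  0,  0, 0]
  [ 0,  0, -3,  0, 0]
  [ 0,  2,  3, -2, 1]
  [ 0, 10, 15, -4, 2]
x^5 + 9*x^4 + 27*x^3 + 27*x^2

Expanding det(x·I − A) (e.g. by cofactor expansion or by noting that A is similar to its Jordan form J, which has the same characteristic polynomial as A) gives
  χ_A(x) = x^5 + 9*x^4 + 27*x^3 + 27*x^2
which factors as x^2*(x + 3)^3. The eigenvalues (with algebraic multiplicities) are λ = -3 with multiplicity 3, λ = 0 with multiplicity 2.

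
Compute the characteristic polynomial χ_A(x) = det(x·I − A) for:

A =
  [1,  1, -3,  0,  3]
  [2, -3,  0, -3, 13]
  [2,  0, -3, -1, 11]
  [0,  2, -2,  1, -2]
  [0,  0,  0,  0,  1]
x^5 + 3*x^4 + 2*x^3 - 2*x^2 - 3*x - 1

Expanding det(x·I − A) (e.g. by cofactor expansion or by noting that A is similar to its Jordan form J, which has the same characteristic polynomial as A) gives
  χ_A(x) = x^5 + 3*x^4 + 2*x^3 - 2*x^2 - 3*x - 1
which factors as (x - 1)*(x + 1)^4. The eigenvalues (with algebraic multiplicities) are λ = -1 with multiplicity 4, λ = 1 with multiplicity 1.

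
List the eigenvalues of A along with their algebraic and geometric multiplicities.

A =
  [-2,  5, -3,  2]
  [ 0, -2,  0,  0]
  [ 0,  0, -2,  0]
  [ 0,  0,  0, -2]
λ = -2: alg = 4, geom = 3

Step 1 — factor the characteristic polynomial to read off the algebraic multiplicities:
  χ_A(x) = (x + 2)^4

Step 2 — compute geometric multiplicities via the rank-nullity identity g(λ) = n − rank(A − λI):
  rank(A − (-2)·I) = 1, so dim ker(A − (-2)·I) = n − 1 = 3

Summary:
  λ = -2: algebraic multiplicity = 4, geometric multiplicity = 3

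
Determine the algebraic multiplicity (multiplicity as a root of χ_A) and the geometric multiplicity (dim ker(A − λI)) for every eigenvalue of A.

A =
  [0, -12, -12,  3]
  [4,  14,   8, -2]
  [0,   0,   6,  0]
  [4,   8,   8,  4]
λ = 6: alg = 4, geom = 3

Step 1 — factor the characteristic polynomial to read off the algebraic multiplicities:
  χ_A(x) = (x - 6)^4

Step 2 — compute geometric multiplicities via the rank-nullity identity g(λ) = n − rank(A − λI):
  rank(A − (6)·I) = 1, so dim ker(A − (6)·I) = n − 1 = 3

Summary:
  λ = 6: algebraic multiplicity = 4, geometric multiplicity = 3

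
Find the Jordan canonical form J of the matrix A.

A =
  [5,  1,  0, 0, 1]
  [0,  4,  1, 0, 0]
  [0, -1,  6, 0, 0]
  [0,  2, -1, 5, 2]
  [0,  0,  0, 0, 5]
J_3(5) ⊕ J_2(5)

The characteristic polynomial is
  det(x·I − A) = x^5 - 25*x^4 + 250*x^3 - 1250*x^2 + 3125*x - 3125 = (x - 5)^5

Eigenvalues and multiplicities (the geometric multiplicity of λ is n − rank(A − λI), which equals the number of Jordan blocks for λ):
  λ = 5: algebraic multiplicity = 5, geometric multiplicity = 2

Determining the block sizes for each eigenvalue:
  λ = 5: with am = 5 and gm = 2, the partition is not yet determined (e.g. several partitions of 5 into 2 parts exist). Let N = A − (5)·I. Computing rank(N^1) = 3, rank(N^2) = 1, rank(N^3) = 0; the number of blocks of size ≥ j is rank(N^{j−1}) − rank(N^j), giving [2, 2, 1]. So we have 1 block(s) of size 3, 1 block(s) of size 2 → block sizes [3, 2]

Assembling the blocks gives a Jordan form
J =
  [5, 1, 0, 0, 0]
  [0, 5, 1, 0, 0]
  [0, 0, 5, 0, 0]
  [0, 0, 0, 5, 1]
  [0, 0, 0, 0, 5]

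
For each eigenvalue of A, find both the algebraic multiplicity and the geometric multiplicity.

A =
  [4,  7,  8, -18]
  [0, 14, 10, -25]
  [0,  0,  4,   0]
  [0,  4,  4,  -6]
λ = 4: alg = 4, geom = 2

Step 1 — factor the characteristic polynomial to read off the algebraic multiplicities:
  χ_A(x) = (x - 4)^4

Step 2 — compute geometric multiplicities via the rank-nullity identity g(λ) = n − rank(A − λI):
  rank(A − (4)·I) = 2, so dim ker(A − (4)·I) = n − 2 = 2

Summary:
  λ = 4: algebraic multiplicity = 4, geometric multiplicity = 2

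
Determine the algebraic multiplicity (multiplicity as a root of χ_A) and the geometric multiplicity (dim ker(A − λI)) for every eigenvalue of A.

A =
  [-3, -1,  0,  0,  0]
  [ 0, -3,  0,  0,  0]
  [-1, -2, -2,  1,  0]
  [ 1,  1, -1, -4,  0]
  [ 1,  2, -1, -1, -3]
λ = -3: alg = 5, geom = 3

Step 1 — factor the characteristic polynomial to read off the algebraic multiplicities:
  χ_A(x) = (x + 3)^5

Step 2 — compute geometric multiplicities via the rank-nullity identity g(λ) = n − rank(A − λI):
  rank(A − (-3)·I) = 2, so dim ker(A − (-3)·I) = n − 2 = 3

Summary:
  λ = -3: algebraic multiplicity = 5, geometric multiplicity = 3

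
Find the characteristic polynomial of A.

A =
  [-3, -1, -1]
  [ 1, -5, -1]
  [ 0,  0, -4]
x^3 + 12*x^2 + 48*x + 64

Expanding det(x·I − A) (e.g. by cofactor expansion or by noting that A is similar to its Jordan form J, which has the same characteristic polynomial as A) gives
  χ_A(x) = x^3 + 12*x^2 + 48*x + 64
which factors as (x + 4)^3. The eigenvalues (with algebraic multiplicities) are λ = -4 with multiplicity 3.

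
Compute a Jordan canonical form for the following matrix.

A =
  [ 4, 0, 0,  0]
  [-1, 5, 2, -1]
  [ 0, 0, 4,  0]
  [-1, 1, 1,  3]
J_3(4) ⊕ J_1(4)

The characteristic polynomial is
  det(x·I − A) = x^4 - 16*x^3 + 96*x^2 - 256*x + 256 = (x - 4)^4

Eigenvalues and multiplicities (the geometric multiplicity of λ is n − rank(A − λI), which equals the number of Jordan blocks for λ):
  λ = 4: algebraic multiplicity = 4, geometric multiplicity = 2

Determining the block sizes for each eigenvalue:
  λ = 4: with am = 4 and gm = 2, the partition is not yet determined (e.g. several partitions of 4 into 2 parts exist). Let N = A − (4)·I. Computing rank(N^1) = 2, rank(N^2) = 1, rank(N^3) = 0; the number of blocks of size ≥ j is rank(N^{j−1}) − rank(N^j), giving [2, 1, 1]. So we have 1 block(s) of size 3, 1 block(s) of size 1 → block sizes [3, 1]

Assembling the blocks gives a Jordan form
J =
  [4, 1, 0, 0]
  [0, 4, 1, 0]
  [0, 0, 4, 0]
  [0, 0, 0, 4]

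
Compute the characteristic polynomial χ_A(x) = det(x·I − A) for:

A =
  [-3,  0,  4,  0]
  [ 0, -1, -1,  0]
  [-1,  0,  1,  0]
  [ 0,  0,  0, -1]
x^4 + 4*x^3 + 6*x^2 + 4*x + 1

Expanding det(x·I − A) (e.g. by cofactor expansion or by noting that A is similar to its Jordan form J, which has the same characteristic polynomial as A) gives
  χ_A(x) = x^4 + 4*x^3 + 6*x^2 + 4*x + 1
which factors as (x + 1)^4. The eigenvalues (with algebraic multiplicities) are λ = -1 with multiplicity 4.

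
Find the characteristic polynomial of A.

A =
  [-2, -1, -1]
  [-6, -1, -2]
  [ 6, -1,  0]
x^3 + 3*x^2 - 4

Expanding det(x·I − A) (e.g. by cofactor expansion or by noting that A is similar to its Jordan form J, which has the same characteristic polynomial as A) gives
  χ_A(x) = x^3 + 3*x^2 - 4
which factors as (x - 1)*(x + 2)^2. The eigenvalues (with algebraic multiplicities) are λ = -2 with multiplicity 2, λ = 1 with multiplicity 1.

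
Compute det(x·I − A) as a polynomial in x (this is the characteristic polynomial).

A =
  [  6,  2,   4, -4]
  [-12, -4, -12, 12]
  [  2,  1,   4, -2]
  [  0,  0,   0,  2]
x^4 - 8*x^3 + 24*x^2 - 32*x + 16

Expanding det(x·I − A) (e.g. by cofactor expansion or by noting that A is similar to its Jordan form J, which has the same characteristic polynomial as A) gives
  χ_A(x) = x^4 - 8*x^3 + 24*x^2 - 32*x + 16
which factors as (x - 2)^4. The eigenvalues (with algebraic multiplicities) are λ = 2 with multiplicity 4.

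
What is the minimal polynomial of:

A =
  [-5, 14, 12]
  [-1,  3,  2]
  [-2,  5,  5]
x^3 - 3*x^2 + 3*x - 1

The characteristic polynomial is χ_A(x) = (x - 1)^3, so the eigenvalues are known. The minimal polynomial is
  m_A(x) = Π_λ (x − λ)^{k_λ}
where k_λ is the size of the *largest* Jordan block for λ (equivalently, the smallest k with (A − λI)^k v = 0 for every generalised eigenvector v of λ).

  λ = 1: largest Jordan block has size 3, contributing (x − 1)^3

So m_A(x) = (x - 1)^3 = x^3 - 3*x^2 + 3*x - 1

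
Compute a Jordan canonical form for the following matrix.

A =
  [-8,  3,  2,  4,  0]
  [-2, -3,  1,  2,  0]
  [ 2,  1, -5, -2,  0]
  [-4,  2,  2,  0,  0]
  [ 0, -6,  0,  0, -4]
J_3(-4) ⊕ J_1(-4) ⊕ J_1(-4)

The characteristic polynomial is
  det(x·I − A) = x^5 + 20*x^4 + 160*x^3 + 640*x^2 + 1280*x + 1024 = (x + 4)^5

Eigenvalues and multiplicities (the geometric multiplicity of λ is n − rank(A − λI), which equals the number of Jordan blocks for λ):
  λ = -4: algebraic multiplicity = 5, geometric multiplicity = 3

Determining the block sizes for each eigenvalue:
  λ = -4: with am = 5 and gm = 3, the partition is not yet determined (e.g. several partitions of 5 into 3 parts exist). Let N = A − (-4)·I. Computing rank(N^1) = 2, rank(N^2) = 1, rank(N^3) = 0; the number of blocks of size ≥ j is rank(N^{j−1}) − rank(N^j), giving [3, 1, 1]. So we have 1 block(s) of size 3, 2 block(s) of size 1 → block sizes [3, 1, 1]

Assembling the blocks gives a Jordan form
J =
  [-4,  1,  0,  0,  0]
  [ 0, -4,  1,  0,  0]
  [ 0,  0, -4,  0,  0]
  [ 0,  0,  0, -4,  0]
  [ 0,  0,  0,  0, -4]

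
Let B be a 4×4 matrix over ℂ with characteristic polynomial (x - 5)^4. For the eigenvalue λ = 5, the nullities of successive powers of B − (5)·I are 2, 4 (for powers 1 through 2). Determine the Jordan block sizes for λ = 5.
Block sizes for λ = 5: [2, 2]

From the dimensions of kernels of powers, the number of Jordan blocks of size at least j is d_j − d_{j−1} where d_j = dim ker(N^j) (with d_0 = 0). Computing the differences gives [2, 2].
The number of blocks of size exactly k is (#blocks of size ≥ k) − (#blocks of size ≥ k + 1), so the partition is: 2 block(s) of size 2.
In nonincreasing order the block sizes are [2, 2].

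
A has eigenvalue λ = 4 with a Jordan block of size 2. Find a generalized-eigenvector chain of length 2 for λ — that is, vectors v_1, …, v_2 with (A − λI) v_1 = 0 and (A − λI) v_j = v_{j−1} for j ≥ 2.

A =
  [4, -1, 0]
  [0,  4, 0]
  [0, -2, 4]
A Jordan chain for λ = 4 of length 2:
v_1 = (-1, 0, -2)ᵀ
v_2 = (0, 1, 0)ᵀ

Let N = A − (4)·I. We want v_2 with N^2 v_2 = 0 but N^1 v_2 ≠ 0; then v_{j-1} := N · v_j for j = 2, …, 2.

Pick v_2 = (0, 1, 0)ᵀ.
Then v_1 = N · v_2 = (-1, 0, -2)ᵀ.

Sanity check: (A − (4)·I) v_1 = (0, 0, 0)ᵀ = 0. ✓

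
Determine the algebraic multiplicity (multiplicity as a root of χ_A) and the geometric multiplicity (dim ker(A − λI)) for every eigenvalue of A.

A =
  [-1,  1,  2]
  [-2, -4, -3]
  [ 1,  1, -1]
λ = -2: alg = 3, geom = 1

Step 1 — factor the characteristic polynomial to read off the algebraic multiplicities:
  χ_A(x) = (x + 2)^3

Step 2 — compute geometric multiplicities via the rank-nullity identity g(λ) = n − rank(A − λI):
  rank(A − (-2)·I) = 2, so dim ker(A − (-2)·I) = n − 2 = 1

Summary:
  λ = -2: algebraic multiplicity = 3, geometric multiplicity = 1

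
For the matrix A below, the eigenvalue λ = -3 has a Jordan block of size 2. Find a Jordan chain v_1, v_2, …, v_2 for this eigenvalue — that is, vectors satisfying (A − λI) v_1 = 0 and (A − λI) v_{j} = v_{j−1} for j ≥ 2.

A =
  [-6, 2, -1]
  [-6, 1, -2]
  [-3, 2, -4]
A Jordan chain for λ = -3 of length 2:
v_1 = (-3, -6, -3)ᵀ
v_2 = (1, 0, 0)ᵀ

Let N = A − (-3)·I. We want v_2 with N^2 v_2 = 0 but N^1 v_2 ≠ 0; then v_{j-1} := N · v_j for j = 2, …, 2.

Pick v_2 = (1, 0, 0)ᵀ.
Then v_1 = N · v_2 = (-3, -6, -3)ᵀ.

Sanity check: (A − (-3)·I) v_1 = (0, 0, 0)ᵀ = 0. ✓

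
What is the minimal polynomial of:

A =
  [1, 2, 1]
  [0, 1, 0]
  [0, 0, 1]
x^2 - 2*x + 1

The characteristic polynomial is χ_A(x) = (x - 1)^3, so the eigenvalues are known. The minimal polynomial is
  m_A(x) = Π_λ (x − λ)^{k_λ}
where k_λ is the size of the *largest* Jordan block for λ (equivalently, the smallest k with (A − λI)^k v = 0 for every generalised eigenvector v of λ).

  λ = 1: largest Jordan block has size 2, contributing (x − 1)^2

So m_A(x) = (x - 1)^2 = x^2 - 2*x + 1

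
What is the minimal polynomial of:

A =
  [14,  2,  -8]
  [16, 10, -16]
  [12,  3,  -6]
x^2 - 12*x + 36

The characteristic polynomial is χ_A(x) = (x - 6)^3, so the eigenvalues are known. The minimal polynomial is
  m_A(x) = Π_λ (x − λ)^{k_λ}
where k_λ is the size of the *largest* Jordan block for λ (equivalently, the smallest k with (A − λI)^k v = 0 for every generalised eigenvector v of λ).

  λ = 6: largest Jordan block has size 2, contributing (x − 6)^2

So m_A(x) = (x - 6)^2 = x^2 - 12*x + 36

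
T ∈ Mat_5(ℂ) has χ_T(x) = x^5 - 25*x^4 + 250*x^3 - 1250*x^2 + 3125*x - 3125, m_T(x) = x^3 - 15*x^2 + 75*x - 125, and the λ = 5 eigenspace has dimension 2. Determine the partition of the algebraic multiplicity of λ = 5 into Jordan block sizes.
Block sizes for λ = 5: [3, 2]

Step 1 — from the characteristic polynomial, algebraic multiplicity of λ = 5 is 5. From dim ker(T − (5)·I) = 2, there are exactly 2 Jordan blocks for λ = 5.
Step 2 — from the minimal polynomial, the factor (x − 5)^3 tells us the largest block for λ = 5 has size 3.
Step 3 — with total size 5, 2 blocks, and largest block 3, the block sizes (in nonincreasing order) are [3, 2].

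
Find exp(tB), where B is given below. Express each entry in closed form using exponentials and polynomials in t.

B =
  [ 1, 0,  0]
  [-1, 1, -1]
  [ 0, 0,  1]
e^{tB} =
  [exp(t), 0, 0]
  [-t*exp(t), exp(t), -t*exp(t)]
  [0, 0, exp(t)]

Strategy: write B = P · J · P⁻¹ where J is a Jordan canonical form, so e^{tB} = P · e^{tJ} · P⁻¹, and e^{tJ} can be computed block-by-block.

B has Jordan form
J =
  [1, 1, 0]
  [0, 1, 0]
  [0, 0, 1]
(up to reordering of blocks).

Per-block formulas:
  For a 1×1 block at λ = 1: exp(t · [1]) = [e^(1t)].
  For a 2×2 Jordan block J_2(1): exp(t · J_2(1)) = e^(1t)·(I + t·N), where N is the 2×2 nilpotent shift.

After assembling e^{tJ} and conjugating by P, we get:

e^{tB} =
  [exp(t), 0, 0]
  [-t*exp(t), exp(t), -t*exp(t)]
  [0, 0, exp(t)]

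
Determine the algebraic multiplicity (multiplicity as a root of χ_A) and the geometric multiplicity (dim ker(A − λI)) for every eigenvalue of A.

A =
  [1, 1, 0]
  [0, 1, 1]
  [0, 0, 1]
λ = 1: alg = 3, geom = 1

Step 1 — factor the characteristic polynomial to read off the algebraic multiplicities:
  χ_A(x) = (x - 1)^3

Step 2 — compute geometric multiplicities via the rank-nullity identity g(λ) = n − rank(A − λI):
  rank(A − (1)·I) = 2, so dim ker(A − (1)·I) = n − 2 = 1

Summary:
  λ = 1: algebraic multiplicity = 3, geometric multiplicity = 1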